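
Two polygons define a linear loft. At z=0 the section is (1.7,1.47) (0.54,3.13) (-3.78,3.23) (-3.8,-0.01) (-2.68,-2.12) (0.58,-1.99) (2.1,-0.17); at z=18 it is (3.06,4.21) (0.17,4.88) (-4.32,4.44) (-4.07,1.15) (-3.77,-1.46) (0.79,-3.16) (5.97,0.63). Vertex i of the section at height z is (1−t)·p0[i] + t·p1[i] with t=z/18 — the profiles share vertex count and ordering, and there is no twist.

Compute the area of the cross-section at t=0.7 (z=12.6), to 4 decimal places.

Area at t=0.7: 46.0410

Cross-section at t=0.7: each vertex is (1-t)·p0[i] + t·p1[i].
  v1: (1-0.7)·(1.7,1.47) + 0.7·(3.06,4.21) = (2.6520,3.3880)
  v2: (1-0.7)·(0.54,3.13) + 0.7·(0.17,4.88) = (0.2810,4.3550)
  v3: (1-0.7)·(-3.78,3.23) + 0.7·(-4.32,4.44) = (-4.1580,4.0770)
  v4: (1-0.7)·(-3.8,-0.01) + 0.7·(-4.07,1.15) = (-3.9890,0.8020)
  v5: (1-0.7)·(-2.68,-2.12) + 0.7·(-3.77,-1.46) = (-3.4430,-1.6580)
  v6: (1-0.7)·(0.58,-1.99) + 0.7·(0.79,-3.16) = (0.7270,-2.8090)
  v7: (1-0.7)·(2.1,-0.17) + 0.7·(5.97,0.63) = (4.8090,0.3900)
Shoelace sum Σ(x_i·y_{i+1} − x_{i+1}·y_i):
  i=1: 2.6520·4.3550 − 0.2810·3.3880 = +10.5974 (running +10.5974)
  i=2: 0.2810·4.0770 − -4.1580·4.3550 = +19.2537 (running +29.8512)
  i=3: -4.1580·0.8020 − -3.9890·4.0770 = +12.9284 (running +42.7796)
  i=4: -3.9890·-1.6580 − -3.4430·0.8020 = +9.3750 (running +52.1546)
  i=5: -3.4430·-2.8090 − 0.7270·-1.6580 = +10.8768 (running +63.0314)
  i=6: 0.7270·0.3900 − 4.8090·-2.8090 = +13.7920 (running +76.8234)
  i=7: 4.8090·3.3880 − 2.6520·0.3900 = +15.2586 (running +92.0820)
Area = |Σ|/2 = |92.0820|/2 = 46.0410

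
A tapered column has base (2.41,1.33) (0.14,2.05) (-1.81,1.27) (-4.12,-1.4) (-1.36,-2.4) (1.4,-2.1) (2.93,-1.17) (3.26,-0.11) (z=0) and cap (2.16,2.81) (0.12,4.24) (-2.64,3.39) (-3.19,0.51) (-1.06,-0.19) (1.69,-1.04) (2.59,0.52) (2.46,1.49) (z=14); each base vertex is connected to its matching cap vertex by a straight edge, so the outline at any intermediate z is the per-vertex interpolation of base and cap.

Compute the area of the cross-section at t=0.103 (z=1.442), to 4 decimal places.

Cross-section at t=0.103: each vertex is (1-t)·p0[i] + t·p1[i].
  v1: (1-0.103)·(2.41,1.33) + 0.103·(2.16,2.81) = (2.3843,1.4824)
  v2: (1-0.103)·(0.14,2.05) + 0.103·(0.12,4.24) = (0.1379,2.2756)
  v3: (1-0.103)·(-1.81,1.27) + 0.103·(-2.64,3.39) = (-1.8955,1.4884)
  v4: (1-0.103)·(-4.12,-1.4) + 0.103·(-3.19,0.51) = (-4.0242,-1.2033)
  v5: (1-0.103)·(-1.36,-2.4) + 0.103·(-1.06,-0.19) = (-1.3291,-2.1724)
  v6: (1-0.103)·(1.4,-2.1) + 0.103·(1.69,-1.04) = (1.4299,-1.9908)
  v7: (1-0.103)·(2.93,-1.17) + 0.103·(2.59,0.52) = (2.8950,-0.9959)
  v8: (1-0.103)·(3.26,-0.11) + 0.103·(2.46,1.49) = (3.1776,0.0548)
Shoelace sum Σ(x_i·y_{i+1} − x_{i+1}·y_i):
  i=1: 2.3843·2.2756 − 0.1379·1.4824 = +5.2210 (running +5.2210)
  i=2: 0.1379·1.4884 − -1.8955·2.2756 = +4.5186 (running +9.7397)
  i=3: -1.8955·-1.2033 − -4.0242·1.4884 = +8.2703 (running +18.0099)
  i=4: -4.0242·-2.1724 − -1.3291·-1.2033 = +7.1428 (running +25.1527)
  i=5: -1.3291·-1.9908 − 1.4299·-2.1724 = +5.7522 (running +30.9049)
  i=6: 1.4299·-0.9959 − 2.8950·-1.9908 = +4.3393 (running +35.2443)
  i=7: 2.8950·0.0548 − 3.1776·-0.9959 = +3.3233 (running +38.5676)
  i=8: 3.1776·1.4824 − 2.3843·0.0548 = +4.5799 (running +43.1475)
Area = |Σ|/2 = |43.1475|/2 = 21.5738

Area at t=0.103: 21.5738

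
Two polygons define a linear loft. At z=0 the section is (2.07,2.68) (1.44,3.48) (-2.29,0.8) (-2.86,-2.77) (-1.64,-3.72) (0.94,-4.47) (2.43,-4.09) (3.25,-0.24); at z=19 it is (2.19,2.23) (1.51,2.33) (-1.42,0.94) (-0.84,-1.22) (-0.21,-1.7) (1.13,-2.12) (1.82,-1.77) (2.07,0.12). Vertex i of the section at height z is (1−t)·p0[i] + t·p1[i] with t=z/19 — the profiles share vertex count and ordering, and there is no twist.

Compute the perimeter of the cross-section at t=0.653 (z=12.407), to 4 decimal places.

Cross-section at t=0.653: each vertex is (1-t)·p0[i] + t·p1[i].
  v1: (1-0.653)·(2.07,2.68) + 0.653·(2.19,2.23) = (2.1484,2.3862)
  v2: (1-0.653)·(1.44,3.48) + 0.653·(1.51,2.33) = (1.4857,2.7290)
  v3: (1-0.653)·(-2.29,0.8) + 0.653·(-1.42,0.94) = (-1.7219,0.8914)
  v4: (1-0.653)·(-2.86,-2.77) + 0.653·(-0.84,-1.22) = (-1.5409,-1.7578)
  v5: (1-0.653)·(-1.64,-3.72) + 0.653·(-0.21,-1.7) = (-0.7062,-2.4009)
  v6: (1-0.653)·(0.94,-4.47) + 0.653·(1.13,-2.12) = (1.0641,-2.9354)
  v7: (1-0.653)·(2.43,-4.09) + 0.653·(1.82,-1.77) = (2.0317,-2.5750)
  v8: (1-0.653)·(3.25,-0.24) + 0.653·(2.07,0.12) = (2.4795,-0.0049)
Perimeter = Σ |v_{i+1} − v_i|:
  edge 1→2: √(-0.6626² + 0.3429²) = 0.7461 (running 0.7461)
  edge 2→3: √(-3.2076² + -1.8376²) = 3.6967 (running 4.4428)
  edge 3→4: √(0.1809² + -2.6493²) = 2.6554 (running 7.0983)
  edge 4→5: √(0.8347² + -0.6431²) = 1.0537 (running 8.1520)
  edge 5→6: √(1.7703² + -0.5345²) = 1.8492 (running 10.0012)
  edge 6→7: √(0.9676² + 0.3604²) = 1.0325 (running 11.0337)
  edge 7→8: √(0.4478² + 2.5701²) = 2.6088 (running 13.6426)
  edge 8→1: √(-0.3311² + 2.3911²) = 2.4139 (running 16.0565)
Perimeter = 16.0565

Perimeter at t=0.653: 16.0565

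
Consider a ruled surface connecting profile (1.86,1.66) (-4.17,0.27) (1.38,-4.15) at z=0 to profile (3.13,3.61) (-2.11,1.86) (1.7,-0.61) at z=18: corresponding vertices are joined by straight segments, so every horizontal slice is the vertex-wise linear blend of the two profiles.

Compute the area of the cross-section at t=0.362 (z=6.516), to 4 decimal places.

Area at t=0.362: 14.4070

Cross-section at t=0.362: each vertex is (1-t)·p0[i] + t·p1[i].
  v1: (1-0.362)·(1.86,1.66) + 0.362·(3.13,3.61) = (2.3197,2.3659)
  v2: (1-0.362)·(-4.17,0.27) + 0.362·(-2.11,1.86) = (-3.4243,0.8456)
  v3: (1-0.362)·(1.38,-4.15) + 0.362·(1.7,-0.61) = (1.4958,-2.8685)
Shoelace sum Σ(x_i·y_{i+1} − x_{i+1}·y_i):
  i=1: 2.3197·0.8456 − -3.4243·2.3659 = +10.0630 (running +10.0630)
  i=2: -3.4243·-2.8685 − 1.4958·0.8456 = +8.5578 (running +18.6208)
  i=3: 1.4958·2.3659 − 2.3197·-2.8685 = +10.1932 (running +28.8140)
Area = |Σ|/2 = |28.8140|/2 = 14.4070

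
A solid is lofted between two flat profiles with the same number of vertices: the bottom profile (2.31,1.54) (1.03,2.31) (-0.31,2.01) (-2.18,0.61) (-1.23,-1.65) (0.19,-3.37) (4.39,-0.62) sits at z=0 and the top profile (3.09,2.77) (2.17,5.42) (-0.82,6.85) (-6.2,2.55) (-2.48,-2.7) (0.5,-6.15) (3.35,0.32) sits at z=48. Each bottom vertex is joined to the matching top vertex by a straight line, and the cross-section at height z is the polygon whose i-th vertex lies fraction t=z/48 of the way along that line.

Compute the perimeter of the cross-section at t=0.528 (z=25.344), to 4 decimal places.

Perimeter at t=0.528: 25.5327

Cross-section at t=0.528: each vertex is (1-t)·p0[i] + t·p1[i].
  v1: (1-0.528)·(2.31,1.54) + 0.528·(3.09,2.77) = (2.7218,2.1894)
  v2: (1-0.528)·(1.03,2.31) + 0.528·(2.17,5.42) = (1.6319,3.9521)
  v3: (1-0.528)·(-0.31,2.01) + 0.528·(-0.82,6.85) = (-0.5793,4.5655)
  v4: (1-0.528)·(-2.18,0.61) + 0.528·(-6.2,2.55) = (-4.3026,1.6343)
  v5: (1-0.528)·(-1.23,-1.65) + 0.528·(-2.48,-2.7) = (-1.8900,-2.2044)
  v6: (1-0.528)·(0.19,-3.37) + 0.528·(0.5,-6.15) = (0.3537,-4.8378)
  v7: (1-0.528)·(4.39,-0.62) + 0.528·(3.35,0.32) = (3.8409,-0.1237)
Perimeter = Σ |v_{i+1} − v_i|:
  edge 1→2: √(-1.0899² + 1.7626²) = 2.0724 (running 2.0724)
  edge 2→3: √(-2.2112² + 0.6134²) = 2.2947 (running 4.3671)
  edge 3→4: √(-3.7233² + -2.9312²) = 4.7386 (running 9.1058)
  edge 4→5: √(2.4126² + -3.8387²) = 4.5339 (running 13.6397)
  edge 5→6: √(2.2437² + -2.6334²) = 3.4596 (running 17.0993)
  edge 6→7: √(3.4872² + 4.7142²) = 5.8638 (running 22.9631)
  edge 7→1: √(-1.1190² + 2.3131²) = 2.5696 (running 25.5327)
Perimeter = 25.5327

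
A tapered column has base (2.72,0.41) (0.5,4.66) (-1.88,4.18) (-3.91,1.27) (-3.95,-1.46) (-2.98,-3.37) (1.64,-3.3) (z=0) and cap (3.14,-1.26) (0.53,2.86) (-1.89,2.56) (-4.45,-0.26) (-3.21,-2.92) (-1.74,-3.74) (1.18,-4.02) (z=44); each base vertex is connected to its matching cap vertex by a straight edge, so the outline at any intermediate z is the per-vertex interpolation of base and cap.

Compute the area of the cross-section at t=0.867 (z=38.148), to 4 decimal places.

Cross-section at t=0.867: each vertex is (1-t)·p0[i] + t·p1[i].
  v1: (1-0.867)·(2.72,0.41) + 0.867·(3.14,-1.26) = (3.0841,-1.0379)
  v2: (1-0.867)·(0.5,4.66) + 0.867·(0.53,2.86) = (0.5260,3.0994)
  v3: (1-0.867)·(-1.88,4.18) + 0.867·(-1.89,2.56) = (-1.8887,2.7755)
  v4: (1-0.867)·(-3.91,1.27) + 0.867·(-4.45,-0.26) = (-4.3782,-0.0565)
  v5: (1-0.867)·(-3.95,-1.46) + 0.867·(-3.21,-2.92) = (-3.3084,-2.7258)
  v6: (1-0.867)·(-2.98,-3.37) + 0.867·(-1.74,-3.74) = (-1.9049,-3.6908)
  v7: (1-0.867)·(1.64,-3.3) + 0.867·(1.18,-4.02) = (1.2412,-3.9242)
Shoelace sum Σ(x_i·y_{i+1} − x_{i+1}·y_i):
  i=1: 3.0841·3.0994 − 0.5260·-1.0379 = +10.1049 (running +10.1049)
  i=2: 0.5260·2.7755 − -1.8887·3.0994 = +7.3137 (running +17.4186)
  i=3: -1.8887·-0.0565 − -4.3782·2.7755 = +12.2582 (running +29.6768)
  i=4: -4.3782·-2.7258 − -3.3084·-0.0565 = +11.7472 (running +41.4240)
  i=5: -3.3084·-3.6908 − -1.9049·-2.7258 = +7.0182 (running +48.4422)
  i=6: -1.9049·-3.9242 − 1.2412·-3.6908 = +12.0563 (running +60.4985)
  i=7: 1.2412·-1.0379 − 3.0841·-3.9242 = +10.8147 (running +71.3132)
Area = |Σ|/2 = |71.3132|/2 = 35.6566

Area at t=0.867: 35.6566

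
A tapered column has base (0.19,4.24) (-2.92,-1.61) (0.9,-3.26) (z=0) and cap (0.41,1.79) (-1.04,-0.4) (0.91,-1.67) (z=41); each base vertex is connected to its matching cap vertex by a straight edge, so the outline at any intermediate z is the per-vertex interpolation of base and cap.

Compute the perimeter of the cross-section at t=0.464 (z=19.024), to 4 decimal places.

Perimeter at t=0.464: 13.7240

Cross-section at t=0.464: each vertex is (1-t)·p0[i] + t·p1[i].
  v1: (1-0.464)·(0.19,4.24) + 0.464·(0.41,1.79) = (0.2921,3.1032)
  v2: (1-0.464)·(-2.92,-1.61) + 0.464·(-1.04,-0.4) = (-2.0477,-1.0486)
  v3: (1-0.464)·(0.9,-3.26) + 0.464·(0.91,-1.67) = (0.9046,-2.5222)
Perimeter = Σ |v_{i+1} − v_i|:
  edge 1→2: √(-2.3398² + -4.1518²) = 4.7657 (running 4.7657)
  edge 2→3: √(2.9523² + -1.4737²) = 3.2997 (running 8.0654)
  edge 3→1: √(-0.6126² + 5.6254²) = 5.6587 (running 13.7240)
Perimeter = 13.7240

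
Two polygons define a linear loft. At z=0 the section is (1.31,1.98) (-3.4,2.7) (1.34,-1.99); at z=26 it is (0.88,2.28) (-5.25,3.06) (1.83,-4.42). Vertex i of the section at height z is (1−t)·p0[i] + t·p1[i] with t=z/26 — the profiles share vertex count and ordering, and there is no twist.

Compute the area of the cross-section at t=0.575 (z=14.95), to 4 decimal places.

Cross-section at t=0.575: each vertex is (1-t)·p0[i] + t·p1[i].
  v1: (1-0.575)·(1.31,1.98) + 0.575·(0.88,2.28) = (1.0628,2.1525)
  v2: (1-0.575)·(-3.4,2.7) + 0.575·(-5.25,3.06) = (-4.4638,2.9070)
  v3: (1-0.575)·(1.34,-1.99) + 0.575·(1.83,-4.42) = (1.6218,-3.3872)
Shoelace sum Σ(x_i·y_{i+1} − x_{i+1}·y_i):
  i=1: 1.0628·2.9070 − -4.4638·2.1525 = +12.6976 (running +12.6976)
  i=2: -4.4638·-3.3872 − 1.6218·2.9070 = +10.4054 (running +23.1030)
  i=3: 1.6218·2.1525 − 1.0628·-3.3872 = +7.0906 (running +30.1937)
Area = |Σ|/2 = |30.1937|/2 = 15.0968

Area at t=0.575: 15.0968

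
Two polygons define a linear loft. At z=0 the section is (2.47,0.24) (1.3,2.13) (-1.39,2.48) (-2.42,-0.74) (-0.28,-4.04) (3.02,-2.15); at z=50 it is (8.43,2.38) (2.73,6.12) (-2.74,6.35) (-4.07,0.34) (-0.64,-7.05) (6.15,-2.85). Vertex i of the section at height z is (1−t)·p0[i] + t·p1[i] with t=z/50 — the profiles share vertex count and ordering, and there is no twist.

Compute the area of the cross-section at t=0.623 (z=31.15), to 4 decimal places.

Area at t=0.623: 68.9968

Cross-section at t=0.623: each vertex is (1-t)·p0[i] + t·p1[i].
  v1: (1-0.623)·(2.47,0.24) + 0.623·(8.43,2.38) = (6.1831,1.5732)
  v2: (1-0.623)·(1.3,2.13) + 0.623·(2.73,6.12) = (2.1909,4.6158)
  v3: (1-0.623)·(-1.39,2.48) + 0.623·(-2.74,6.35) = (-2.2311,4.8910)
  v4: (1-0.623)·(-2.42,-0.74) + 0.623·(-4.07,0.34) = (-3.4480,-0.0672)
  v5: (1-0.623)·(-0.28,-4.04) + 0.623·(-0.64,-7.05) = (-0.5043,-5.9152)
  v6: (1-0.623)·(3.02,-2.15) + 0.623·(6.15,-2.85) = (4.9700,-2.5861)
Shoelace sum Σ(x_i·y_{i+1} − x_{i+1}·y_i):
  i=1: 6.1831·4.6158 − 2.1909·1.5732 = +25.0929 (running +25.0929)
  i=2: 2.1909·4.8910 − -2.2311·4.6158 = +21.0137 (running +46.1066)
  i=3: -2.2311·-0.0672 − -3.4480·4.8910 = +17.0138 (running +63.1204)
  i=4: -3.4480·-5.9152 − -0.5043·-0.0672 = +20.3615 (running +83.4819)
  i=5: -0.5043·-2.5861 − 4.9700·-5.9152 = +30.7028 (running +114.1847)
  i=6: 4.9700·1.5732 − 6.1831·-2.5861 = +23.8090 (running +137.9937)
Area = |Σ|/2 = |137.9937|/2 = 68.9968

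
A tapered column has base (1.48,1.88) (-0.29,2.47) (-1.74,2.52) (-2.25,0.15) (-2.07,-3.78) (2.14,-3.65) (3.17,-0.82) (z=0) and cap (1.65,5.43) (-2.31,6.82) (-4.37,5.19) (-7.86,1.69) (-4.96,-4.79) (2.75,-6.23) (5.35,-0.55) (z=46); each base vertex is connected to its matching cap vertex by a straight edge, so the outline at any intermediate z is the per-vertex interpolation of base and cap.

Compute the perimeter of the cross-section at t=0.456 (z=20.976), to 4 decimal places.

Perimeter at t=0.456: 28.7825

Cross-section at t=0.456: each vertex is (1-t)·p0[i] + t·p1[i].
  v1: (1-0.456)·(1.48,1.88) + 0.456·(1.65,5.43) = (1.5575,3.4988)
  v2: (1-0.456)·(-0.29,2.47) + 0.456·(-2.31,6.82) = (-1.2111,4.4536)
  v3: (1-0.456)·(-1.74,2.52) + 0.456·(-4.37,5.19) = (-2.9393,3.7375)
  v4: (1-0.456)·(-2.25,0.15) + 0.456·(-7.86,1.69) = (-4.8082,0.8522)
  v5: (1-0.456)·(-2.07,-3.78) + 0.456·(-4.96,-4.79) = (-3.3878,-4.2406)
  v6: (1-0.456)·(2.14,-3.65) + 0.456·(2.75,-6.23) = (2.4182,-4.8265)
  v7: (1-0.456)·(3.17,-0.82) + 0.456·(5.35,-0.55) = (4.1641,-0.6969)
Perimeter = Σ |v_{i+1} − v_i|:
  edge 1→2: √(-2.7686² + 0.9548²) = 2.9287 (running 2.9287)
  edge 2→3: √(-1.7282² + -0.7161²) = 1.8706 (running 4.7993)
  edge 3→4: √(-1.8689² + -2.8853²) = 3.4377 (running 8.2370)
  edge 4→5: √(1.4203² + -5.0928²) = 5.2871 (running 13.5241)
  edge 5→6: √(5.8060² + -0.5859²) = 5.8355 (running 19.3596)
  edge 6→7: √(1.7459² + 4.1296²) = 4.4835 (running 23.8431)
  edge 7→1: √(-2.6066² + 4.1957²) = 4.9394 (running 28.7825)
Perimeter = 28.7825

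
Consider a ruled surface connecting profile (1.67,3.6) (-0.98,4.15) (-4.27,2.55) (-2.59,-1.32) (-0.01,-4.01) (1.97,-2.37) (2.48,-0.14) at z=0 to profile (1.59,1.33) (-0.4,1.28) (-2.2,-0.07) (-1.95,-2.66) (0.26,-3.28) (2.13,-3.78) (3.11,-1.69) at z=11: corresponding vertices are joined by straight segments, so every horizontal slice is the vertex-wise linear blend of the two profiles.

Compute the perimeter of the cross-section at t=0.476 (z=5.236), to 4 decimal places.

Cross-section at t=0.476: each vertex is (1-t)·p0[i] + t·p1[i].
  v1: (1-0.476)·(1.67,3.6) + 0.476·(1.59,1.33) = (1.6319,2.5195)
  v2: (1-0.476)·(-0.98,4.15) + 0.476·(-0.4,1.28) = (-0.7039,2.7839)
  v3: (1-0.476)·(-4.27,2.55) + 0.476·(-2.2,-0.07) = (-3.2847,1.3029)
  v4: (1-0.476)·(-2.59,-1.32) + 0.476·(-1.95,-2.66) = (-2.2854,-1.9578)
  v5: (1-0.476)·(-0.01,-4.01) + 0.476·(0.26,-3.28) = (0.1185,-3.6625)
  v6: (1-0.476)·(1.97,-2.37) + 0.476·(2.13,-3.78) = (2.0462,-3.0412)
  v7: (1-0.476)·(2.48,-0.14) + 0.476·(3.11,-1.69) = (2.7799,-0.8778)
Perimeter = Σ |v_{i+1} − v_i|:
  edge 1→2: √(-2.3358² + 0.2644²) = 2.3508 (running 2.3508)
  edge 2→3: √(-2.5808² + -1.4810²) = 2.9755 (running 5.3263)
  edge 3→4: √(0.9993² + -3.2607²) = 3.4104 (running 8.7367)
  edge 4→5: √(2.4039² + -1.7047²) = 2.9470 (running 11.6836)
  edge 5→6: √(1.9276² + 0.6214²) = 2.0253 (running 13.7090)
  edge 6→7: √(0.7337² + 2.1634²) = 2.2844 (running 15.9934)
  edge 7→1: √(-1.1480² + 3.3973²) = 3.5860 (running 19.5793)
Perimeter = 19.5793

Perimeter at t=0.476: 19.5793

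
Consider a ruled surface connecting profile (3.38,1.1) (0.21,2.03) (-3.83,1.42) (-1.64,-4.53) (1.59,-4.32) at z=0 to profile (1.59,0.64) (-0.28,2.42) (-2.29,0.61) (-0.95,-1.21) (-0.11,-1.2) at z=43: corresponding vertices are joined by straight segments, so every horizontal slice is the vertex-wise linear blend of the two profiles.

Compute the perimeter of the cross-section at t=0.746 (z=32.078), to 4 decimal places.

Perimeter at t=0.746: 13.5963

Cross-section at t=0.746: each vertex is (1-t)·p0[i] + t·p1[i].
  v1: (1-0.746)·(3.38,1.1) + 0.746·(1.59,0.64) = (2.0447,0.7568)
  v2: (1-0.746)·(0.21,2.03) + 0.746·(-0.28,2.42) = (-0.1555,2.3209)
  v3: (1-0.746)·(-3.83,1.42) + 0.746·(-2.29,0.61) = (-2.6812,0.8157)
  v4: (1-0.746)·(-1.64,-4.53) + 0.746·(-0.95,-1.21) = (-1.1253,-2.0533)
  v5: (1-0.746)·(1.59,-4.32) + 0.746·(-0.11,-1.2) = (0.3218,-1.9925)
Perimeter = Σ |v_{i+1} − v_i|:
  edge 1→2: √(-2.2002² + 1.5641²) = 2.6995 (running 2.6995)
  edge 2→3: √(-2.5256² + -1.5052²) = 2.9401 (running 5.6396)
  edge 3→4: √(1.5559² + -2.8690²) = 3.2638 (running 8.9034)
  edge 4→5: √(1.4471² + 0.0608²) = 1.4483 (running 10.3517)
  edge 5→1: √(1.7229² + 2.7493²) = 3.2445 (running 13.5963)
Perimeter = 13.5963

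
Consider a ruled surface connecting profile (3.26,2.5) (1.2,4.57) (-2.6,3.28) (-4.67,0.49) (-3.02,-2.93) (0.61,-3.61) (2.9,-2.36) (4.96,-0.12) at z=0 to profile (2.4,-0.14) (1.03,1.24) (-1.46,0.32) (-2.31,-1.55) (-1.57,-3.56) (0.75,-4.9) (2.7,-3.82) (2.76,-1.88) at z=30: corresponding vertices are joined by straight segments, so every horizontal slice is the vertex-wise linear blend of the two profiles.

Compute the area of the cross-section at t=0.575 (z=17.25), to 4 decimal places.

Cross-section at t=0.575: each vertex is (1-t)·p0[i] + t·p1[i].
  v1: (1-0.575)·(3.26,2.5) + 0.575·(2.4,-0.14) = (2.7655,0.9820)
  v2: (1-0.575)·(1.2,4.57) + 0.575·(1.03,1.24) = (1.1022,2.6553)
  v3: (1-0.575)·(-2.6,3.28) + 0.575·(-1.46,0.32) = (-1.9445,1.5780)
  v4: (1-0.575)·(-4.67,0.49) + 0.575·(-2.31,-1.55) = (-3.3130,-0.6830)
  v5: (1-0.575)·(-3.02,-2.93) + 0.575·(-1.57,-3.56) = (-2.1863,-3.2923)
  v6: (1-0.575)·(0.61,-3.61) + 0.575·(0.75,-4.9) = (0.6905,-4.3518)
  v7: (1-0.575)·(2.9,-2.36) + 0.575·(2.7,-3.82) = (2.7850,-3.1995)
  v8: (1-0.575)·(4.96,-0.12) + 0.575·(2.76,-1.88) = (3.6950,-1.1320)
Shoelace sum Σ(x_i·y_{i+1} − x_{i+1}·y_i):
  i=1: 2.7655·2.6553 − 1.1022·0.9820 = +6.2607 (running +6.2607)
  i=2: 1.1022·1.5780 − -1.9445·2.6553 = +6.9025 (running +13.1632)
  i=3: -1.9445·-0.6830 − -3.3130·1.5780 = +6.5560 (running +19.7192)
  i=4: -3.3130·-3.2923 − -2.1863·-0.6830 = +9.4140 (running +29.1332)
  i=5: -2.1863·-4.3518 − 0.6905·-3.2923 = +11.7873 (running +40.9205)
  i=6: 0.6905·-3.1995 − 2.7850·-4.3518 = +9.9104 (running +50.8309)
  i=7: 2.7850·-1.1320 − 3.6950·-3.1995 = +8.6695 (running +59.5004)
  i=8: 3.6950·0.9820 − 2.7655·-1.1320 = +6.7590 (running +66.2594)
Area = |Σ|/2 = |66.2594|/2 = 33.1297

Area at t=0.575: 33.1297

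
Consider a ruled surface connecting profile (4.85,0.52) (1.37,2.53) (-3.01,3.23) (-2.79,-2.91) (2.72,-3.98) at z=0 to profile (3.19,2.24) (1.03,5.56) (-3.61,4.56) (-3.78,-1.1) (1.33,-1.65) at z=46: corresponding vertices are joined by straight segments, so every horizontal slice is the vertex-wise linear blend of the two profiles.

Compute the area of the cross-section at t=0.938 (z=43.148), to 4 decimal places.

Cross-section at t=0.938: each vertex is (1-t)·p0[i] + t·p1[i].
  v1: (1-0.938)·(4.85,0.52) + 0.938·(3.19,2.24) = (3.2929,2.1334)
  v2: (1-0.938)·(1.37,2.53) + 0.938·(1.03,5.56) = (1.0511,5.3721)
  v3: (1-0.938)·(-3.01,3.23) + 0.938·(-3.61,4.56) = (-3.5728,4.4775)
  v4: (1-0.938)·(-2.79,-2.91) + 0.938·(-3.78,-1.1) = (-3.7186,-1.2122)
  v5: (1-0.938)·(2.72,-3.98) + 0.938·(1.33,-1.65) = (1.4162,-1.7945)
Shoelace sum Σ(x_i·y_{i+1} − x_{i+1}·y_i):
  i=1: 3.2929·5.3721 − 1.0511·2.1334 = +15.4477 (running +15.4477)
  i=2: 1.0511·4.4775 − -3.5728·5.3721 = +23.8998 (running +39.3475)
  i=3: -3.5728·-1.2122 − -3.7186·4.4775 = +20.9813 (running +60.3288)
  i=4: -3.7186·-1.7945 − 1.4162·-1.2122 = +8.3896 (running +68.7185)
  i=5: 1.4162·2.1334 − 3.2929·-1.7945 = +8.9302 (running +77.6487)
Area = |Σ|/2 = |77.6487|/2 = 38.8243

Area at t=0.938: 38.8243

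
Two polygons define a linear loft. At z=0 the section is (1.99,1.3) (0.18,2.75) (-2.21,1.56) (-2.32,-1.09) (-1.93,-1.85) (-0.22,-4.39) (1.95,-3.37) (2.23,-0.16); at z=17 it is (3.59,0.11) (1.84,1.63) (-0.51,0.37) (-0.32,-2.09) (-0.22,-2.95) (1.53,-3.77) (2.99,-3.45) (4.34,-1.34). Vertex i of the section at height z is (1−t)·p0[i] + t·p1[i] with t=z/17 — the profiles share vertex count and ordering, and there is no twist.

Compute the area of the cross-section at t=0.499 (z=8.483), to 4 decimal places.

Area at t=0.499: 20.9085

Cross-section at t=0.499: each vertex is (1-t)·p0[i] + t·p1[i].
  v1: (1-0.499)·(1.99,1.3) + 0.499·(3.59,0.11) = (2.7884,0.7062)
  v2: (1-0.499)·(0.18,2.75) + 0.499·(1.84,1.63) = (1.0083,2.1911)
  v3: (1-0.499)·(-2.21,1.56) + 0.499·(-0.51,0.37) = (-1.3617,0.9662)
  v4: (1-0.499)·(-2.32,-1.09) + 0.499·(-0.32,-2.09) = (-1.3220,-1.5890)
  v5: (1-0.499)·(-1.93,-1.85) + 0.499·(-0.22,-2.95) = (-1.0767,-2.3989)
  v6: (1-0.499)·(-0.22,-4.39) + 0.499·(1.53,-3.77) = (0.6532,-4.0806)
  v7: (1-0.499)·(1.95,-3.37) + 0.499·(2.99,-3.45) = (2.4690,-3.4099)
  v8: (1-0.499)·(2.23,-0.16) + 0.499·(4.34,-1.34) = (3.2829,-0.7488)
Shoelace sum Σ(x_i·y_{i+1} − x_{i+1}·y_i):
  i=1: 2.7884·2.1911 − 1.0083·0.7062 = +5.3976 (running +5.3976)
  i=2: 1.0083·0.9662 − -1.3617·2.1911 = +3.9579 (running +9.3555)
  i=3: -1.3617·-1.5890 − -1.3220·0.9662 = +3.4410 (running +12.7966)
  i=4: -1.3220·-2.3989 − -1.0767·-1.5890 = +1.4605 (running +14.2570)
  i=5: -1.0767·-4.0806 − 0.6532·-2.3989 = +5.9607 (running +20.2178)
  i=6: 0.6532·-3.4099 − 2.4690·-4.0806 = +7.8474 (running +28.0651)
  i=7: 2.4690·-0.7488 − 3.2829·-3.4099 = +9.3456 (running +37.4107)
  i=8: 3.2829·0.7062 − 2.7884·-0.7488 = +4.4064 (running +41.8171)
Area = |Σ|/2 = |41.8171|/2 = 20.9085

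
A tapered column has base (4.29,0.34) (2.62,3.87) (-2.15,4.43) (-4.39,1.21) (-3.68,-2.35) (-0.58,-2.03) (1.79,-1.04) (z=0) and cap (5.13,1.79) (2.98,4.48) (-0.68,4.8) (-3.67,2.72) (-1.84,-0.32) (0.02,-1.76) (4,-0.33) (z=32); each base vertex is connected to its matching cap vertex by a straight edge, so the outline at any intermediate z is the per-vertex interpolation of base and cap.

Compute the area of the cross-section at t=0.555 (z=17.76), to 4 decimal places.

Cross-section at t=0.555: each vertex is (1-t)·p0[i] + t·p1[i].
  v1: (1-0.555)·(4.29,0.34) + 0.555·(5.13,1.79) = (4.7562,1.1448)
  v2: (1-0.555)·(2.62,3.87) + 0.555·(2.98,4.48) = (2.8198,4.2086)
  v3: (1-0.555)·(-2.15,4.43) + 0.555·(-0.68,4.8) = (-1.3341,4.6353)
  v4: (1-0.555)·(-4.39,1.21) + 0.555·(-3.67,2.72) = (-3.9904,2.0480)
  v5: (1-0.555)·(-3.68,-2.35) + 0.555·(-1.84,-0.32) = (-2.6588,-1.2233)
  v6: (1-0.555)·(-0.58,-2.03) + 0.555·(0.02,-1.76) = (-0.2470,-1.8801)
  v7: (1-0.555)·(1.79,-1.04) + 0.555·(4,-0.33) = (3.0166,-0.6460)
Shoelace sum Σ(x_i·y_{i+1} − x_{i+1}·y_i):
  i=1: 4.7562·4.2086 − 2.8198·1.1448 = +16.7887 (running +16.7887)
  i=2: 2.8198·4.6353 − -1.3341·4.2086 = +18.6856 (running +35.4743)
  i=3: -1.3341·2.0480 − -3.9904·4.6353 = +15.7645 (running +51.2388)
  i=4: -3.9904·-1.2233 − -2.6588·2.0480 = +10.3270 (running +61.5658)
  i=5: -2.6588·-1.8801 − -0.2470·-1.2233 = +4.6968 (running +66.2626)
  i=6: -0.2470·-0.6460 − 3.0166·-1.8801 = +5.8311 (running +72.0937)
  i=7: 3.0166·1.1448 − 4.7562·-0.6460 = +6.5255 (running +78.6192)
Area = |Σ|/2 = |78.6192|/2 = 39.3096

Area at t=0.555: 39.3096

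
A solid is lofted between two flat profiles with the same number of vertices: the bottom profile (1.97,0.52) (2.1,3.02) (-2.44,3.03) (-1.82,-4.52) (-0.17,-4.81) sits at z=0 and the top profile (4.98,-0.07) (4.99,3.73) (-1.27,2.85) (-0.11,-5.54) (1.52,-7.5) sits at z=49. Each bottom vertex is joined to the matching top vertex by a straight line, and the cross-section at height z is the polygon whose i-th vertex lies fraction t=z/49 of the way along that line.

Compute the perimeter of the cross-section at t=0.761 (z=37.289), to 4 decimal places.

Cross-section at t=0.761: each vertex is (1-t)·p0[i] + t·p1[i].
  v1: (1-0.761)·(1.97,0.52) + 0.761·(4.98,-0.07) = (4.2606,0.0710)
  v2: (1-0.761)·(2.1,3.02) + 0.761·(4.99,3.73) = (4.2993,3.5603)
  v3: (1-0.761)·(-2.44,3.03) + 0.761·(-1.27,2.85) = (-1.5496,2.8930)
  v4: (1-0.761)·(-1.82,-4.52) + 0.761·(-0.11,-5.54) = (-0.5187,-5.2962)
  v5: (1-0.761)·(-0.17,-4.81) + 0.761·(1.52,-7.5) = (1.1161,-6.8571)
Perimeter = Σ |v_{i+1} − v_i|:
  edge 1→2: √(0.0387² + 3.4893²) = 3.4895 (running 3.4895)
  edge 2→3: √(-5.8489² + -0.6673²) = 5.8869 (running 9.3764)
  edge 3→4: √(1.0309² + -8.1892²) = 8.2539 (running 17.6303)
  edge 4→5: √(1.6348² + -1.5609²) = 2.2603 (running 19.8905)
  edge 5→1: √(3.1445² + 6.9281²) = 7.6083 (running 27.4988)
Perimeter = 27.4988

Perimeter at t=0.761: 27.4988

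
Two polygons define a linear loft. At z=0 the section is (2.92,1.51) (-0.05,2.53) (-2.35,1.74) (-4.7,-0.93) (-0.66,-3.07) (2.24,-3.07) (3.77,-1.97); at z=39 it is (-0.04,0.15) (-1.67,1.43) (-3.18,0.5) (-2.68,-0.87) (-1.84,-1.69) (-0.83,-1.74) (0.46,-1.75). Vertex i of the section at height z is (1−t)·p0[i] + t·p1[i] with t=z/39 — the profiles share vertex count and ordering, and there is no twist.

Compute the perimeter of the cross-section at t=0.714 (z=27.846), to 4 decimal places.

Perimeter at t=0.714: 13.5635

Cross-section at t=0.714: each vertex is (1-t)·p0[i] + t·p1[i].
  v1: (1-0.714)·(2.92,1.51) + 0.714·(-0.04,0.15) = (0.8066,0.5390)
  v2: (1-0.714)·(-0.05,2.53) + 0.714·(-1.67,1.43) = (-1.2067,1.7446)
  v3: (1-0.714)·(-2.35,1.74) + 0.714·(-3.18,0.5) = (-2.9426,0.8546)
  v4: (1-0.714)·(-4.7,-0.93) + 0.714·(-2.68,-0.87) = (-3.2577,-0.8872)
  v5: (1-0.714)·(-0.66,-3.07) + 0.714·(-1.84,-1.69) = (-1.5025,-2.0847)
  v6: (1-0.714)·(2.24,-3.07) + 0.714·(-0.83,-1.74) = (0.0480,-2.1204)
  v7: (1-0.714)·(3.77,-1.97) + 0.714·(0.46,-1.75) = (1.4067,-1.8129)
Perimeter = Σ |v_{i+1} − v_i|:
  edge 1→2: √(-2.0132² + 1.2056²) = 2.3466 (running 2.3466)
  edge 2→3: √(-1.7359² + -0.8900²) = 1.9508 (running 4.2974)
  edge 3→4: √(-0.3151² + -1.7418²) = 1.7701 (running 6.0675)
  edge 4→5: √(1.7552² + -1.1975²) = 2.1248 (running 8.1923)
  edge 5→6: √(1.5505² + -0.0357²) = 1.5510 (running 9.7432)
  edge 6→7: √(1.3586² + 0.3075²) = 1.3930 (running 11.1362)
  edge 7→1: √(-0.6001² + 2.3519²) = 2.4272 (running 13.5635)
Perimeter = 13.5635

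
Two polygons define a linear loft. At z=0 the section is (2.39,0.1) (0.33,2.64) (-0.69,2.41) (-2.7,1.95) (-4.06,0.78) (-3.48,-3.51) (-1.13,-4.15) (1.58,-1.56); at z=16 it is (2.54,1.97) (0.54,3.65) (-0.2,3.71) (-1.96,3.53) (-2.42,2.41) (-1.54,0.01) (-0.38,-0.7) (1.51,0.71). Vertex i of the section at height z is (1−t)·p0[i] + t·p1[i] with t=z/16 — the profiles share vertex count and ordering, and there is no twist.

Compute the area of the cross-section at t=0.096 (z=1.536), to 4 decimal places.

Cross-section at t=0.096: each vertex is (1-t)·p0[i] + t·p1[i].
  v1: (1-0.096)·(2.39,0.1) + 0.096·(2.54,1.97) = (2.4044,0.2795)
  v2: (1-0.096)·(0.33,2.64) + 0.096·(0.54,3.65) = (0.3502,2.7370)
  v3: (1-0.096)·(-0.69,2.41) + 0.096·(-0.2,3.71) = (-0.6430,2.5348)
  v4: (1-0.096)·(-2.7,1.95) + 0.096·(-1.96,3.53) = (-2.6290,2.1017)
  v5: (1-0.096)·(-4.06,0.78) + 0.096·(-2.42,2.41) = (-3.9026,0.9365)
  v6: (1-0.096)·(-3.48,-3.51) + 0.096·(-1.54,0.01) = (-3.2938,-3.1721)
  v7: (1-0.096)·(-1.13,-4.15) + 0.096·(-0.38,-0.7) = (-1.0580,-3.8188)
  v8: (1-0.096)·(1.58,-1.56) + 0.096·(1.51,0.71) = (1.5733,-1.3421)
Shoelace sum Σ(x_i·y_{i+1} − x_{i+1}·y_i):
  i=1: 2.4044·2.7370 − 0.3502·0.2795 = +6.4829 (running +6.4829)
  i=2: 0.3502·2.5348 − -0.6430·2.7370 = +2.6473 (running +9.1302)
  i=3: -0.6430·2.1017 − -2.6290·2.5348 = +5.3126 (running +14.4428)
  i=4: -2.6290·0.9365 − -3.9026·2.1017 = +5.7400 (running +20.1828)
  i=5: -3.9026·-3.1721 − -3.2938·0.9365 = +15.4638 (running +35.6465)
  i=6: -3.2938·-3.8188 − -1.0580·-3.1721 = +9.2222 (running +44.8687)
  i=7: -1.0580·-1.3421 − 1.5733·-3.8188 = +7.4280 (running +52.2967)
  i=8: 1.5733·0.2795 − 2.4044·-1.3421 = +3.6667 (running +55.9633)
Area = |Σ|/2 = |55.9633|/2 = 27.9817

Area at t=0.096: 27.9817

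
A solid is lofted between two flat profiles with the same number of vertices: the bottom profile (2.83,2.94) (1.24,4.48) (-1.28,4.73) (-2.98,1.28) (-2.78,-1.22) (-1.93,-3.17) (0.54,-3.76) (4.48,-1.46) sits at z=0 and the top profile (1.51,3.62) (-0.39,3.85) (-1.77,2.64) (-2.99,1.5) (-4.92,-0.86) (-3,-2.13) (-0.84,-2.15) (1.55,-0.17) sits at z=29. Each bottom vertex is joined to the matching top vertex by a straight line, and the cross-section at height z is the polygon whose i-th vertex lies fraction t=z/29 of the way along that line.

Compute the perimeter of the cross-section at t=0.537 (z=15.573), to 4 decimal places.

Perimeter at t=0.537: 21.5332

Cross-section at t=0.537: each vertex is (1-t)·p0[i] + t·p1[i].
  v1: (1-0.537)·(2.83,2.94) + 0.537·(1.51,3.62) = (2.1212,3.3052)
  v2: (1-0.537)·(1.24,4.48) + 0.537·(-0.39,3.85) = (0.3647,4.1417)
  v3: (1-0.537)·(-1.28,4.73) + 0.537·(-1.77,2.64) = (-1.5431,3.6077)
  v4: (1-0.537)·(-2.98,1.28) + 0.537·(-2.99,1.5) = (-2.9854,1.3981)
  v5: (1-0.537)·(-2.78,-1.22) + 0.537·(-4.92,-0.86) = (-3.9292,-1.0267)
  v6: (1-0.537)·(-1.93,-3.17) + 0.537·(-3,-2.13) = (-2.5046,-2.6115)
  v7: (1-0.537)·(0.54,-3.76) + 0.537·(-0.84,-2.15) = (-0.2011,-2.8954)
  v8: (1-0.537)·(4.48,-1.46) + 0.537·(1.55,-0.17) = (2.9066,-0.7673)
Perimeter = Σ |v_{i+1} − v_i|:
  edge 1→2: √(-1.7565² + 0.8365²) = 1.9455 (running 1.9455)
  edge 2→3: √(-1.9078² + -0.5340²) = 1.9811 (running 3.9266)
  edge 3→4: √(-1.4422² + -2.2095²) = 2.6386 (running 6.5652)
  edge 4→5: √(-0.9438² + -2.4248²) = 2.6020 (running 9.1672)
  edge 5→6: √(1.4246² + -1.5848²) = 2.1310 (running 11.2983)
  edge 6→7: √(2.3035² + -0.2839²) = 2.3210 (running 13.6192)
  edge 7→8: √(3.1077² + 2.1282²) = 3.7665 (running 17.3857)
  edge 8→1: √(-0.7854² + 4.0724²) = 4.1475 (running 21.5332)
Perimeter = 21.5332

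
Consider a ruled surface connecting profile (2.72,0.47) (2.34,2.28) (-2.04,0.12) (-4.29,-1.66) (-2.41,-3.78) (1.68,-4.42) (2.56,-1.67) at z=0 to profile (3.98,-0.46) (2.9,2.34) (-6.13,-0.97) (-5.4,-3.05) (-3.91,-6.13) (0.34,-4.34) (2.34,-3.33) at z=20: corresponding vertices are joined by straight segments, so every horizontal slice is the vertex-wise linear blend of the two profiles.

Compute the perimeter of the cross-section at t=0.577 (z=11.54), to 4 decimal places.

Cross-section at t=0.577: each vertex is (1-t)·p0[i] + t·p1[i].
  v1: (1-0.577)·(2.72,0.47) + 0.577·(3.98,-0.46) = (3.4470,-0.0666)
  v2: (1-0.577)·(2.34,2.28) + 0.577·(2.9,2.34) = (2.6631,2.3146)
  v3: (1-0.577)·(-2.04,0.12) + 0.577·(-6.13,-0.97) = (-4.3999,-0.5089)
  v4: (1-0.577)·(-4.29,-1.66) + 0.577·(-5.4,-3.05) = (-4.9305,-2.4620)
  v5: (1-0.577)·(-2.41,-3.78) + 0.577·(-3.91,-6.13) = (-3.2755,-5.1359)
  v6: (1-0.577)·(1.68,-4.42) + 0.577·(0.34,-4.34) = (0.9068,-4.3738)
  v7: (1-0.577)·(2.56,-1.67) + 0.577·(2.34,-3.33) = (2.4331,-2.6278)
Perimeter = Σ |v_{i+1} − v_i|:
  edge 1→2: √(-0.7839² + 2.3812²) = 2.5069 (running 2.5069)
  edge 2→3: √(-7.0630² + -2.8235²) = 7.6065 (running 10.1135)
  edge 3→4: √(-0.5305² + -1.9531²) = 2.0239 (running 12.1373)
  edge 4→5: √(1.6550² + -2.6739²) = 3.1446 (running 15.2820)
  edge 5→6: √(4.1823² + 0.7621²) = 4.2512 (running 19.5332)
  edge 6→7: √(1.5262² + 1.7460²) = 2.3191 (running 21.8522)
  edge 7→1: √(1.0140² + 2.5612²) = 2.7546 (running 24.6068)
Perimeter = 24.6068

Perimeter at t=0.577: 24.6068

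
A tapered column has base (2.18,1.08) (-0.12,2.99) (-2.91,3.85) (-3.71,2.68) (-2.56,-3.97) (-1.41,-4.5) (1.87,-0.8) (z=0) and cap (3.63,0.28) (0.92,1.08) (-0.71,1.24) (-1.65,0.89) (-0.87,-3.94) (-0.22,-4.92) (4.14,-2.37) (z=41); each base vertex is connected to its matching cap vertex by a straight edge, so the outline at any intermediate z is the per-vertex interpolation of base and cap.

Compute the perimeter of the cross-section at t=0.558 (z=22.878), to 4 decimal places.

Cross-section at t=0.558: each vertex is (1-t)·p0[i] + t·p1[i].
  v1: (1-0.558)·(2.18,1.08) + 0.558·(3.63,0.28) = (2.9891,0.6336)
  v2: (1-0.558)·(-0.12,2.99) + 0.558·(0.92,1.08) = (0.4603,1.9242)
  v3: (1-0.558)·(-2.91,3.85) + 0.558·(-0.71,1.24) = (-1.6824,2.3936)
  v4: (1-0.558)·(-3.71,2.68) + 0.558·(-1.65,0.89) = (-2.5605,1.6812)
  v5: (1-0.558)·(-2.56,-3.97) + 0.558·(-0.87,-3.94) = (-1.6170,-3.9533)
  v6: (1-0.558)·(-1.41,-4.5) + 0.558·(-0.22,-4.92) = (-0.7460,-4.7344)
  v7: (1-0.558)·(1.87,-0.8) + 0.558·(4.14,-2.37) = (3.1367,-1.6761)
Perimeter = Σ |v_{i+1} − v_i|:
  edge 1→2: √(-2.5288² + 1.2906²) = 2.8391 (running 2.8391)
  edge 2→3: √(-2.1427² + 0.4694²) = 2.1935 (running 5.0326)
  edge 3→4: √(-0.8781² + -0.7124²) = 1.1308 (running 6.1634)
  edge 4→5: √(0.9435² + -5.6344²) = 5.7129 (running 11.8763)
  edge 5→6: √(0.8710² + -0.7811²) = 1.1699 (running 13.0462)
  edge 6→7: √(3.8826² + 3.0583²) = 4.9425 (running 17.9887)
  edge 7→1: √(-0.1476² + 2.3097²) = 2.3144 (running 20.3031)
Perimeter = 20.3031

Perimeter at t=0.558: 20.3031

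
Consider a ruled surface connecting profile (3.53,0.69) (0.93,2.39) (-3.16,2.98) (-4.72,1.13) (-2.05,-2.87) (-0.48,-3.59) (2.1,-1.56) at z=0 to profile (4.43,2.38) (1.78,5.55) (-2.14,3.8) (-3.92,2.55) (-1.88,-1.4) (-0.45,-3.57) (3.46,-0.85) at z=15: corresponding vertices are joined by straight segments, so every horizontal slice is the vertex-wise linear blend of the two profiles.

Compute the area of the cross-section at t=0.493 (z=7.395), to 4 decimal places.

Area at t=0.493: 38.4467

Cross-section at t=0.493: each vertex is (1-t)·p0[i] + t·p1[i].
  v1: (1-0.493)·(3.53,0.69) + 0.493·(4.43,2.38) = (3.9737,1.5232)
  v2: (1-0.493)·(0.93,2.39) + 0.493·(1.78,5.55) = (1.3491,3.9479)
  v3: (1-0.493)·(-3.16,2.98) + 0.493·(-2.14,3.8) = (-2.6571,3.3843)
  v4: (1-0.493)·(-4.72,1.13) + 0.493·(-3.92,2.55) = (-4.3256,1.8301)
  v5: (1-0.493)·(-2.05,-2.87) + 0.493·(-1.88,-1.4) = (-1.9662,-2.1453)
  v6: (1-0.493)·(-0.48,-3.59) + 0.493·(-0.45,-3.57) = (-0.4652,-3.5801)
  v7: (1-0.493)·(2.1,-1.56) + 0.493·(3.46,-0.85) = (2.7705,-1.2100)
Shoelace sum Σ(x_i·y_{i+1} − x_{i+1}·y_i):
  i=1: 3.9737·3.9479 − 1.3491·1.5232 = +13.6329 (running +13.6329)
  i=2: 1.3491·3.3843 − -2.6571·3.9479 = +15.0556 (running +28.6885)
  i=3: -2.6571·1.8301 − -4.3256·3.3843 = +9.7762 (running +38.4647)
  i=4: -4.3256·-2.1453 − -1.9662·1.8301 = +12.8779 (running +51.3426)
  i=5: -1.9662·-3.5801 − -0.4652·-2.1453 = +6.0412 (running +57.3838)
  i=6: -0.4652·-1.2100 − 2.7705·-3.5801 = +10.4816 (running +67.8654)
  i=7: 2.7705·1.5232 − 3.9737·-1.2100 = +9.0280 (running +76.8934)
Area = |Σ|/2 = |76.8934|/2 = 38.4467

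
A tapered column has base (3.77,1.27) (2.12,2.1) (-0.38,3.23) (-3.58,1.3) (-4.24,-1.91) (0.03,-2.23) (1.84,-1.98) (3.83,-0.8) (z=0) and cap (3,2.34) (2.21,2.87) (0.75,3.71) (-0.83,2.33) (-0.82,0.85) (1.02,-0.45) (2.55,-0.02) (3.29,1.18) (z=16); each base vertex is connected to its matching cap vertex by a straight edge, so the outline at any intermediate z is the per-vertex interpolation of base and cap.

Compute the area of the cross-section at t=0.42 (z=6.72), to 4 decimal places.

Area at t=0.42: 22.2242

Cross-section at t=0.42: each vertex is (1-t)·p0[i] + t·p1[i].
  v1: (1-0.42)·(3.77,1.27) + 0.42·(3,2.34) = (3.4466,1.7194)
  v2: (1-0.42)·(2.12,2.1) + 0.42·(2.21,2.87) = (2.1578,2.4234)
  v3: (1-0.42)·(-0.38,3.23) + 0.42·(0.75,3.71) = (0.0946,3.4316)
  v4: (1-0.42)·(-3.58,1.3) + 0.42·(-0.83,2.33) = (-2.4250,1.7326)
  v5: (1-0.42)·(-4.24,-1.91) + 0.42·(-0.82,0.85) = (-2.8036,-0.7508)
  v6: (1-0.42)·(0.03,-2.23) + 0.42·(1.02,-0.45) = (0.4458,-1.4824)
  v7: (1-0.42)·(1.84,-1.98) + 0.42·(2.55,-0.02) = (2.1382,-1.1568)
  v8: (1-0.42)·(3.83,-0.8) + 0.42·(3.29,1.18) = (3.6032,0.0316)
Shoelace sum Σ(x_i·y_{i+1} − x_{i+1}·y_i):
  i=1: 3.4466·2.4234 − 2.1578·1.7194 = +4.6424 (running +4.6424)
  i=2: 2.1578·3.4316 − 0.0946·2.4234 = +7.1755 (running +11.8178)
  i=3: 0.0946·1.7326 − -2.4250·3.4316 = +8.4855 (running +20.3034)
  i=4: -2.4250·-0.7508 − -2.8036·1.7326 = +6.6782 (running +26.9816)
  i=5: -2.8036·-1.4824 − 0.4458·-0.7508 = +4.4908 (running +31.4723)
  i=6: 0.4458·-1.1568 − 2.1382·-1.4824 = +2.6540 (running +34.1263)
  i=7: 2.1382·0.0316 − 3.6032·-1.1568 = +4.2357 (running +38.3620)
  i=8: 3.6032·1.7194 − 3.4466·0.0316 = +6.0864 (running +44.4485)
Area = |Σ|/2 = |44.4485|/2 = 22.2242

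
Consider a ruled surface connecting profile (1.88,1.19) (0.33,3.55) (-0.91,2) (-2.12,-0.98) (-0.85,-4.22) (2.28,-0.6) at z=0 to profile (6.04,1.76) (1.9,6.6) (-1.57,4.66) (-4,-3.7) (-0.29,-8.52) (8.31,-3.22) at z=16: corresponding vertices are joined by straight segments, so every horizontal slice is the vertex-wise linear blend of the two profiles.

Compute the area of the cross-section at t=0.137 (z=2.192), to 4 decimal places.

Cross-section at t=0.137: each vertex is (1-t)·p0[i] + t·p1[i].
  v1: (1-0.137)·(1.88,1.19) + 0.137·(6.04,1.76) = (2.4499,1.2681)
  v2: (1-0.137)·(0.33,3.55) + 0.137·(1.9,6.6) = (0.5451,3.9678)
  v3: (1-0.137)·(-0.91,2) + 0.137·(-1.57,4.66) = (-1.0004,2.3644)
  v4: (1-0.137)·(-2.12,-0.98) + 0.137·(-4,-3.7) = (-2.3776,-1.3526)
  v5: (1-0.137)·(-0.85,-4.22) + 0.137·(-0.29,-8.52) = (-0.7733,-4.8091)
  v6: (1-0.137)·(2.28,-0.6) + 0.137·(8.31,-3.22) = (3.1061,-0.9589)
Shoelace sum Σ(x_i·y_{i+1} − x_{i+1}·y_i):
  i=1: 2.4499·3.9678 − 0.5451·1.2681 = +9.0297 (running +9.0297)
  i=2: 0.5451·2.3644 − -1.0004·3.9678 = +5.2583 (running +14.2880)
  i=3: -1.0004·-1.3526 − -2.3776·2.3644 = +6.9748 (running +21.2628)
  i=4: -2.3776·-4.8091 − -0.7733·-1.3526 = +10.3880 (running +31.6507)
  i=5: -0.7733·-0.9589 − 3.1061·-4.8091 = +15.6791 (running +47.3299)
  i=6: 3.1061·1.2681 − 2.4499·-0.9589 = +6.2882 (running +53.6180)
Area = |Σ|/2 = |53.6180|/2 = 26.8090

Area at t=0.137: 26.8090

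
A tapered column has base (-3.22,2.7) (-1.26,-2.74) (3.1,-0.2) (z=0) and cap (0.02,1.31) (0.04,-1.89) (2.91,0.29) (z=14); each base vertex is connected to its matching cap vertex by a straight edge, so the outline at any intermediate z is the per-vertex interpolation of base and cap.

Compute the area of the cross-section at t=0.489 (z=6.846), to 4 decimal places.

Area at t=0.489: 9.0839

Cross-section at t=0.489: each vertex is (1-t)·p0[i] + t·p1[i].
  v1: (1-0.489)·(-3.22,2.7) + 0.489·(0.02,1.31) = (-1.6356,2.0203)
  v2: (1-0.489)·(-1.26,-2.74) + 0.489·(0.04,-1.89) = (-0.6243,-2.3243)
  v3: (1-0.489)·(3.1,-0.2) + 0.489·(2.91,0.29) = (3.0071,0.0396)
Shoelace sum Σ(x_i·y_{i+1} − x_{i+1}·y_i):
  i=1: -1.6356·-2.3243 − -0.6243·2.0203 = +5.0631 (running +5.0631)
  i=2: -0.6243·0.0396 − 3.0071·-2.3243 = +6.9648 (running +12.0279)
  i=3: 3.0071·2.0203 − -1.6356·0.0396 = +6.1400 (running +18.1678)
Area = |Σ|/2 = |18.1678|/2 = 9.0839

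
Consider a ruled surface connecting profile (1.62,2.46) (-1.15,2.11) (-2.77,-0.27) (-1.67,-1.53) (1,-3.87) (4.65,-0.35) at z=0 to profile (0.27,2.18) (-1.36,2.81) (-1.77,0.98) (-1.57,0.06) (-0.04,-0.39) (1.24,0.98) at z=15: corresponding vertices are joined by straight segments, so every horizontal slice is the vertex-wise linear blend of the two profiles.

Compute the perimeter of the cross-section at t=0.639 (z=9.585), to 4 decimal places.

Perimeter at t=0.639: 13.1727

Cross-section at t=0.639: each vertex is (1-t)·p0[i] + t·p1[i].
  v1: (1-0.639)·(1.62,2.46) + 0.639·(0.27,2.18) = (0.7573,2.2811)
  v2: (1-0.639)·(-1.15,2.11) + 0.639·(-1.36,2.81) = (-1.2842,2.5573)
  v3: (1-0.639)·(-2.77,-0.27) + 0.639·(-1.77,0.98) = (-2.1310,0.5288)
  v4: (1-0.639)·(-1.67,-1.53) + 0.639·(-1.57,0.06) = (-1.6061,-0.5140)
  v5: (1-0.639)·(1,-3.87) + 0.639·(-0.04,-0.39) = (0.3354,-1.6463)
  v6: (1-0.639)·(4.65,-0.35) + 0.639·(1.24,0.98) = (2.4710,0.4999)
Perimeter = Σ |v_{i+1} − v_i|:
  edge 1→2: √(-2.0415² + 0.2762²) = 2.0601 (running 2.0601)
  edge 2→3: √(-0.8468² + -2.0285²) = 2.1982 (running 4.2583)
  edge 3→4: √(0.5249² + -1.0427²) = 1.1674 (running 5.4257)
  edge 4→5: √(1.9415² + -1.1323²) = 2.2476 (running 7.6733)
  edge 5→6: √(2.1356² + 2.1462²) = 3.0276 (running 10.7010)
  edge 6→1: √(-1.7137² + 1.7812²) = 2.4717 (running 13.1727)
Perimeter = 13.1727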